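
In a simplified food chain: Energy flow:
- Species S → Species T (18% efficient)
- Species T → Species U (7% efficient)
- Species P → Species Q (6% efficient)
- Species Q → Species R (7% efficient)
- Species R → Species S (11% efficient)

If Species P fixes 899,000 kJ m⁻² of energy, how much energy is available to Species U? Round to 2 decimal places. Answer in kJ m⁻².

Species Q: 899000 × 0.06 = 53940 kJ m⁻²
Species R: 53940 × 0.07 = 3775.8 kJ m⁻²
Species S: 3775.8 × 0.11 = 415.338 kJ m⁻²
Species T: 415.338 × 0.18 = 74.76084 kJ m⁻²
Species U: 74.76084 × 0.07 = 5.2332588 kJ m⁻²

5.23 kJ m⁻²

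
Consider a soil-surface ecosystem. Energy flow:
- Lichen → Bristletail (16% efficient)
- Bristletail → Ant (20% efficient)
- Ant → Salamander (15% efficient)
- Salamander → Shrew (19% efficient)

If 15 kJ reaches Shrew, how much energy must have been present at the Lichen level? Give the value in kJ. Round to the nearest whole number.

Cumulative transfer efficiency: 0.16 × 0.2 × 0.15 × 0.19 = 0.000912
Lichen energy = 15 / 0.000912 = 16447 kJ

16447 kJ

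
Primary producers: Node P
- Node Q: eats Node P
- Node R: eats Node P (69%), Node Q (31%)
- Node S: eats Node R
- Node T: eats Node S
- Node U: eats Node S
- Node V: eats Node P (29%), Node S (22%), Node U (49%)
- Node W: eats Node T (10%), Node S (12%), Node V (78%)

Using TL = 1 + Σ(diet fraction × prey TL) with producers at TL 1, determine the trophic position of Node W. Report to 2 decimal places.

5.05

Node Q: 1 + 1 = 2
Node R: 1 + (0.69×1 + 0.31×2) = 2.31
Node S: 1 + 2.31 = 3.31
Node T: 1 + 3.31 = 4.31
Node U: 1 + 3.31 = 4.31
Node V: 1 + (0.29×1 + 0.22×3.31 + 0.49×4.31) = 4.1301
Node W: 1 + (0.1×4.31 + 0.12×3.31 + 0.78×4.1301) = 5.049678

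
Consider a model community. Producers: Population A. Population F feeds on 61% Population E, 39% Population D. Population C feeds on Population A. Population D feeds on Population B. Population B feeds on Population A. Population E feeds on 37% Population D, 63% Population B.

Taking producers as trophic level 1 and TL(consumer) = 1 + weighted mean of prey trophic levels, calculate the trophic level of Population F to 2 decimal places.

4.23

Population B: 1 + 1 = 2
Population C: 1 + 1 = 2
Population D: 1 + 2 = 3
Population E: 1 + (0.37×3 + 0.63×2) = 3.37
Population F: 1 + (0.61×3.37 + 0.39×3) = 4.2257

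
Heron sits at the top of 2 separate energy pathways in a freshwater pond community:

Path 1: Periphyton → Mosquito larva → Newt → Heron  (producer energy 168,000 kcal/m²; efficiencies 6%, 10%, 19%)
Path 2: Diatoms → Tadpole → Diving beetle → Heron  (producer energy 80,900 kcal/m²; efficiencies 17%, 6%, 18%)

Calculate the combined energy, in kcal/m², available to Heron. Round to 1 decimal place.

Path 1: 168000 × 0.06 × 0.1 × 0.19 = 191.52 kcal/m²
Path 2: 80900 × 0.17 × 0.06 × 0.18 = 148.5324 kcal/m²
Total at Heron: 191.52 + 148.5324 = 340.0524 kcal/m²

340.1 kcal/m²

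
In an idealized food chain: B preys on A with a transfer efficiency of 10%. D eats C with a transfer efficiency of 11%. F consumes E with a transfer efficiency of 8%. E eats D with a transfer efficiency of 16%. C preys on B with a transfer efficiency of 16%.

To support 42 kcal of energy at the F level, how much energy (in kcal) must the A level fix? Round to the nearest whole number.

Cumulative transfer efficiency: 0.1 × 0.16 × 0.11 × 0.16 × 0.08 = 0.000022528
A energy = 42 / 0.000022528 = 1864347 kcal

1864347 kcal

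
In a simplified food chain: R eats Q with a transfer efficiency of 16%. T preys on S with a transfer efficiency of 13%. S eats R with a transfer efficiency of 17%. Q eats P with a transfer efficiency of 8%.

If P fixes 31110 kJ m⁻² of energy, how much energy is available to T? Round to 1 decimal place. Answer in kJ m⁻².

8.8 kJ m⁻²

Q: 31110 × 0.08 = 2488.8 kJ m⁻²
R: 2488.8 × 0.16 = 398.208 kJ m⁻²
S: 398.208 × 0.17 = 67.69536 kJ m⁻²
T: 67.69536 × 0.13 = 8.8003968 kJ m⁻²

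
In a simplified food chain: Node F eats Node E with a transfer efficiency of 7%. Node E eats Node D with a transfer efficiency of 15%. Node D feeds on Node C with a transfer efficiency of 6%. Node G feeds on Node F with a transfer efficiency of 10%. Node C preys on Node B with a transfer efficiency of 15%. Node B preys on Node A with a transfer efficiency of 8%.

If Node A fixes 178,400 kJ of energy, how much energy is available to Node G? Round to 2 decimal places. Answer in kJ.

Node B: 178400 × 0.08 = 14272 kJ
Node C: 14272 × 0.15 = 2140.8 kJ
Node D: 2140.8 × 0.06 = 128.448 kJ
Node E: 128.448 × 0.15 = 19.2672 kJ
Node F: 19.2672 × 0.07 = 1.348704 kJ
Node G: 1.348704 × 0.1 = 0.1348704 kJ

0.13 kJ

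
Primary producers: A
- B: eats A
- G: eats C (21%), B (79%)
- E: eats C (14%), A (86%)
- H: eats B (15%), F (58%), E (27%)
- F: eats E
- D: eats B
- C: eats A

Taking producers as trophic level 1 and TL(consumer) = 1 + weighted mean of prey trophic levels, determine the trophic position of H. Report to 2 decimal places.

3.70

B: 1 + 1 = 2
C: 1 + 1 = 2
D: 1 + 2 = 3
E: 1 + (0.14×2 + 0.86×1) = 2.14
F: 1 + 2.14 = 3.14
G: 1 + (0.21×2 + 0.79×2) = 3
H: 1 + (0.15×2 + 0.58×3.14 + 0.27×2.14) = 3.699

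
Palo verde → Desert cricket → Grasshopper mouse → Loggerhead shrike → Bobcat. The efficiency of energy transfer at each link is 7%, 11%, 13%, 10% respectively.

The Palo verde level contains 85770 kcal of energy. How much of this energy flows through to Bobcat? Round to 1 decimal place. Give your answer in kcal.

8.6 kcal

Desert cricket: 85770 × 0.07 = 6003.9 kcal
Grasshopper mouse: 6003.9 × 0.11 = 660.429 kcal
Loggerhead shrike: 660.429 × 0.13 = 85.85577 kcal
Bobcat: 85.85577 × 0.1 = 8.585577 kcal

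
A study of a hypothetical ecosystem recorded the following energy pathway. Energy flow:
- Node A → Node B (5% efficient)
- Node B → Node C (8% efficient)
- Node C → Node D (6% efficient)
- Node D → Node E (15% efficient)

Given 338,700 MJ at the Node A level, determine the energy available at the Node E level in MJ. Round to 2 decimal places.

12.19 MJ

Node B: 338700 × 0.05 = 16935 MJ
Node C: 16935 × 0.08 = 1354.8 MJ
Node D: 1354.8 × 0.06 = 81.288 MJ
Node E: 81.288 × 0.15 = 12.1932 MJ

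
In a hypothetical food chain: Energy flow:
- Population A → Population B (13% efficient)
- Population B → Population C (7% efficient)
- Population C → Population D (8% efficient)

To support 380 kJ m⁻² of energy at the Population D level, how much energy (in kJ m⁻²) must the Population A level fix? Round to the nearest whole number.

Cumulative transfer efficiency: 0.13 × 0.07 × 0.08 = 0.000728
Population A energy = 380 / 0.000728 = 521978 kJ m⁻²

521978 kJ m⁻²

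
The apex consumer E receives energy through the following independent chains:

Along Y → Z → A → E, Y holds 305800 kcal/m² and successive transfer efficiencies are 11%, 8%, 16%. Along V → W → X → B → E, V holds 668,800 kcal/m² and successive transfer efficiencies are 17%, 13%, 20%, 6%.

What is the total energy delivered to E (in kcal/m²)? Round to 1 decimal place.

Via Y: 305800 × 0.11 × 0.08 × 0.16 = 430.5664 kcal/m²
Via V: 668800 × 0.17 × 0.13 × 0.2 × 0.06 = 177.36576 kcal/m²
Total at E: 430.5664 + 177.36576 = 607.93216 kcal/m²

607.9 kcal/m²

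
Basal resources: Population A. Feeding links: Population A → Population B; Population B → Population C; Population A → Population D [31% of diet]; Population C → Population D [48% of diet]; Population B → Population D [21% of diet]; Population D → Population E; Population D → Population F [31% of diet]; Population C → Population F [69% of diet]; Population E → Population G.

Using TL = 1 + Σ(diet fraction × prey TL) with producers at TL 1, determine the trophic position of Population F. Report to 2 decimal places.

4.05

Population B: 1 + 1 = 2
Population C: 1 + 2 = 3
Population D: 1 + (0.31×1 + 0.48×3 + 0.21×2) = 3.17
Population E: 1 + 3.17 = 4.17
Population F: 1 + (0.31×3.17 + 0.69×3) = 4.0527
Population G: 1 + 4.17 = 5.17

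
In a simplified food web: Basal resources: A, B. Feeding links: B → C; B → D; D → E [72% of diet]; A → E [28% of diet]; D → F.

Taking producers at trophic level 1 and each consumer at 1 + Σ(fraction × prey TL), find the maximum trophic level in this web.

C: 1 + 1 = 2
D: 1 + 1 = 2
E: 1 + (0.72×2 + 0.28×1) = 2.72
F: 1 + 2 = 3

3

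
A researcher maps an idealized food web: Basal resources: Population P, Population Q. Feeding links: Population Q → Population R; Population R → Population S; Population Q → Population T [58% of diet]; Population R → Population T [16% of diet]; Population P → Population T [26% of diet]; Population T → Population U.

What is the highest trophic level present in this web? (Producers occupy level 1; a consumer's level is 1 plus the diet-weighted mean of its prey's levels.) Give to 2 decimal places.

3.16

Population R: 1 + 1 = 2
Population S: 1 + 2 = 3
Population T: 1 + (0.58×1 + 0.16×2 + 0.26×1) = 2.16
Population U: 1 + 2.16 = 3.16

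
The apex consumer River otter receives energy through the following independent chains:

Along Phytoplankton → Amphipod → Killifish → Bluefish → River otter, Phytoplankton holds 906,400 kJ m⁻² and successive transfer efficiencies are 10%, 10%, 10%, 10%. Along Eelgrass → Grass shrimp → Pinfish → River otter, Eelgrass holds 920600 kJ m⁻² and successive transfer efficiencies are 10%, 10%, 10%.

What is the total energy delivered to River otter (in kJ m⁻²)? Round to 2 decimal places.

1011.24 kJ m⁻²

Via Phytoplankton: 906400 × 0.1 × 0.1 × 0.1 × 0.1 = 90.64 kJ m⁻²
Via Eelgrass: 920600 × 0.1 × 0.1 × 0.1 = 920.6 kJ m⁻²
Total at River otter: 90.64 + 920.6 = 1011.24 kJ m⁻²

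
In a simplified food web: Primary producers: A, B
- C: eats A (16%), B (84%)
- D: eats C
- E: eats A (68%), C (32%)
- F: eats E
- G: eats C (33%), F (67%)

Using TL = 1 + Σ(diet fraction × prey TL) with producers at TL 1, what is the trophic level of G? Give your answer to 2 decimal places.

C: 1 + (0.16×1 + 0.84×1) = 2
D: 1 + 2 = 3
E: 1 + (0.68×1 + 0.32×2) = 2.32
F: 1 + 2.32 = 3.32
G: 1 + (0.33×2 + 0.67×3.32) = 3.8844

3.88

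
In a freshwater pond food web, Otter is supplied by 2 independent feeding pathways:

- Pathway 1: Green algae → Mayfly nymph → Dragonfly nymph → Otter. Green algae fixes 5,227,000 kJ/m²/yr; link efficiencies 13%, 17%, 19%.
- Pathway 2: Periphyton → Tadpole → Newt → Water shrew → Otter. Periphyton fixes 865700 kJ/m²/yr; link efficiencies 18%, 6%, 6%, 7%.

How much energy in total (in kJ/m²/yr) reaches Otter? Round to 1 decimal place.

21987.4 kJ/m²/yr

Pathway 1: 5227000 × 0.13 × 0.17 × 0.19 = 21948.173 kJ/m²/yr
Pathway 2: 865700 × 0.18 × 0.06 × 0.06 × 0.07 = 39.268152 kJ/m²/yr
Total at Otter: 21948.173 + 39.268152 = 21987.441152 kJ/m²/yr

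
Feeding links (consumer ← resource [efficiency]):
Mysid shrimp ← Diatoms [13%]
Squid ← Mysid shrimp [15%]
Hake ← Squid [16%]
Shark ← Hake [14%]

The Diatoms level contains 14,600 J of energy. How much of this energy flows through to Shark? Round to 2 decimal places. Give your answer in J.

6.38 J

Mysid shrimp: 14600 × 0.13 = 1898 J
Squid: 1898 × 0.15 = 284.7 J
Hake: 284.7 × 0.16 = 45.552 J
Shark: 45.552 × 0.14 = 6.37728 J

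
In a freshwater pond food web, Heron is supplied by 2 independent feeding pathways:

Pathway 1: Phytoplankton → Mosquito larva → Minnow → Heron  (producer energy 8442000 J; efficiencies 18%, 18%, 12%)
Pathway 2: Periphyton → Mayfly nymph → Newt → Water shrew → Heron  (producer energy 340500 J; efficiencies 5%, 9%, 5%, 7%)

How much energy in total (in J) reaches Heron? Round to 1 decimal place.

32827.9 J

Pathway 1: 8442000 × 0.18 × 0.18 × 0.12 = 32822.496 J
Pathway 2: 340500 × 0.05 × 0.09 × 0.05 × 0.07 = 5.362875 J
Total at Heron: 32822.496 + 5.362875 = 32827.858875 J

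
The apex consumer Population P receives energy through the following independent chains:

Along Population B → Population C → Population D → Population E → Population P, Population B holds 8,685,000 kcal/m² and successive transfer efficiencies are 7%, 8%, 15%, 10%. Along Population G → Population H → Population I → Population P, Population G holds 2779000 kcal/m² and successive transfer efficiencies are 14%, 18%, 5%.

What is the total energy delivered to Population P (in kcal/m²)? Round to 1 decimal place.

Via Population B: 8685000 × 0.07 × 0.08 × 0.15 × 0.1 = 729.54 kcal/m²
Via Population G: 2779000 × 0.14 × 0.18 × 0.05 = 3501.54 kcal/m²
Total at Population P: 729.54 + 3501.54 = 4231.08 kcal/m²

4231.1 kcal/m²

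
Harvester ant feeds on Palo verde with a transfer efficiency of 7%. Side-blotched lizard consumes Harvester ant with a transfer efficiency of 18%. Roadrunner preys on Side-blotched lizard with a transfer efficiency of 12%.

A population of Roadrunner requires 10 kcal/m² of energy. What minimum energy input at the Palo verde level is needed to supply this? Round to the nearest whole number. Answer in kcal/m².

Cumulative transfer efficiency: 0.07 × 0.18 × 0.12 = 0.001512
Palo verde energy = 10 / 0.001512 = 6614 kcal/m²

6614 kcal/m²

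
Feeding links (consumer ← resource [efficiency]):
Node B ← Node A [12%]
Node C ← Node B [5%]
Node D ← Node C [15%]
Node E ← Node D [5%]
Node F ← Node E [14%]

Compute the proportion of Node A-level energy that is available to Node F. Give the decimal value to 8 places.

0.00000630

Product of link efficiencies: 0.12 × 0.05 × 0.15 × 0.05 × 0.14 = 0.0000063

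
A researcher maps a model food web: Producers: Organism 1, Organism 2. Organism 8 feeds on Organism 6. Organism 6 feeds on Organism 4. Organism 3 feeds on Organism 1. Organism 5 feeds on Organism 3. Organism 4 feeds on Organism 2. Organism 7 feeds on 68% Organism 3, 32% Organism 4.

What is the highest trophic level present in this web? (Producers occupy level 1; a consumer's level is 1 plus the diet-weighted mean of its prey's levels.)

4

Organism 3: 1 + 1 = 2
Organism 4: 1 + 1 = 2
Organism 5: 1 + 2 = 3
Organism 6: 1 + 2 = 3
Organism 7: 1 + (0.68×2 + 0.32×2) = 3
Organism 8: 1 + 3 = 4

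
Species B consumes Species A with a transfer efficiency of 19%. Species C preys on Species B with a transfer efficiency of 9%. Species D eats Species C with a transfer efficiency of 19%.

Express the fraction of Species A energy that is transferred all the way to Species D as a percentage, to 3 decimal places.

0.325%

Product of link efficiencies: 0.19 × 0.09 × 0.19 = 0.003249
As a percentage: 0.003249 × 100 = 0.325%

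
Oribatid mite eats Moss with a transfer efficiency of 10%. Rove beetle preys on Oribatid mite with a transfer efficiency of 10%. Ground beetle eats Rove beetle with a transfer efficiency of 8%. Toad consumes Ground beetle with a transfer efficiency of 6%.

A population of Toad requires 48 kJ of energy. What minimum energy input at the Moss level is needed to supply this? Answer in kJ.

Cumulative transfer efficiency: 0.1 × 0.1 × 0.08 × 0.06 = 0.000048
Moss energy = 48 / 0.000048 = 1000000 kJ

1000000 kJ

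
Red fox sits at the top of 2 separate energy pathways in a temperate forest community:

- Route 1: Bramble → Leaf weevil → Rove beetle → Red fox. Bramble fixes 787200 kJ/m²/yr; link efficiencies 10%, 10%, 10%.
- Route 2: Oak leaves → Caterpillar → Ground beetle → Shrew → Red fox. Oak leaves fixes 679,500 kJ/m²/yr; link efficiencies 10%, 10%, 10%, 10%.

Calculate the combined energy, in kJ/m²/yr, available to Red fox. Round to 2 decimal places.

Route 1: 787200 × 0.1 × 0.1 × 0.1 = 787.2 kJ/m²/yr
Route 2: 679500 × 0.1 × 0.1 × 0.1 × 0.1 = 67.95 kJ/m²/yr
Total at Red fox: 787.2 + 67.95 = 855.15 kJ/m²/yr

855.15 kJ/m²/yr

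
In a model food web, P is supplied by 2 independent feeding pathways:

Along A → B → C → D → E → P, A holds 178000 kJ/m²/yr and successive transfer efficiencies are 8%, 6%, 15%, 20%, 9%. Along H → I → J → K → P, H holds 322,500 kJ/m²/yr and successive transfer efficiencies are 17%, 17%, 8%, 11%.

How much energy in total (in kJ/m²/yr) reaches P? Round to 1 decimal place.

84.3 kJ/m²/yr

Via A: 178000 × 0.08 × 0.06 × 0.15 × 0.2 × 0.09 = 2.30688 kJ/m²/yr
Via H: 322500 × 0.17 × 0.17 × 0.08 × 0.11 = 82.0182 kJ/m²/yr
Total at P: 2.30688 + 82.0182 = 84.32508 kJ/m²/yr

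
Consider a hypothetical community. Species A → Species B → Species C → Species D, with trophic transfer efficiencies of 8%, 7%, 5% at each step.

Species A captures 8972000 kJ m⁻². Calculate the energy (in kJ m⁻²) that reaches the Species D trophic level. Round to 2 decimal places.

2512.16 kJ m⁻²

Species B: 8972000 × 0.08 = 717760 kJ m⁻²
Species C: 717760 × 0.07 = 50243.2 kJ m⁻²
Species D: 50243.2 × 0.05 = 2512.16 kJ m⁻²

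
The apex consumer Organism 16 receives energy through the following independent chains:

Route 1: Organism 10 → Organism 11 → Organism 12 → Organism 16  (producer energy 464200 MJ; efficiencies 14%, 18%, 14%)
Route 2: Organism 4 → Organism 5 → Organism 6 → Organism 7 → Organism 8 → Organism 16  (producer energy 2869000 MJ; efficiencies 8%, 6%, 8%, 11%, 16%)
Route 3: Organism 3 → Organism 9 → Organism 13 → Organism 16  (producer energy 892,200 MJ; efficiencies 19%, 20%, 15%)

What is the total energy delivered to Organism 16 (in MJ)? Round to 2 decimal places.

Route 1: 464200 × 0.14 × 0.18 × 0.14 = 1637.6976 MJ
Route 2: 2869000 × 0.08 × 0.06 × 0.08 × 0.11 × 0.16 = 19.3898496 MJ
Route 3: 892200 × 0.19 × 0.2 × 0.15 = 5085.54 MJ
Total at Organism 16: 1637.6976 + 19.3898496 + 5085.54 = 6742.6274496 MJ

6742.63 MJ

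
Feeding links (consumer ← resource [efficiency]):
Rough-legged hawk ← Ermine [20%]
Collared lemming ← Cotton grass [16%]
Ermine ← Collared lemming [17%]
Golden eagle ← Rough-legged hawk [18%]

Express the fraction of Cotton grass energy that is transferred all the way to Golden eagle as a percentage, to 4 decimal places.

Product of link efficiencies: 0.16 × 0.17 × 0.2 × 0.18 = 0.0009792
As a percentage: 0.0009792 × 100 = 0.0979%

0.0979%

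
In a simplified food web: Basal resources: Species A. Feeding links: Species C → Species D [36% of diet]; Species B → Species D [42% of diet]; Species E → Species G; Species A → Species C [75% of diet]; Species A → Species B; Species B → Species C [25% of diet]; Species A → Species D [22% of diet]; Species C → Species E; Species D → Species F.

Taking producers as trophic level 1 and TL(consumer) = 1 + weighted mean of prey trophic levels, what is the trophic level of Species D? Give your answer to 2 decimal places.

Species B: 1 + 1 = 2
Species C: 1 + (0.25×2 + 0.75×1) = 2.25
Species D: 1 + (0.42×2 + 0.22×1 + 0.36×2.25) = 2.87
Species E: 1 + 2.25 = 3.25
Species F: 1 + 2.87 = 3.87
Species G: 1 + 3.25 = 4.25

2.87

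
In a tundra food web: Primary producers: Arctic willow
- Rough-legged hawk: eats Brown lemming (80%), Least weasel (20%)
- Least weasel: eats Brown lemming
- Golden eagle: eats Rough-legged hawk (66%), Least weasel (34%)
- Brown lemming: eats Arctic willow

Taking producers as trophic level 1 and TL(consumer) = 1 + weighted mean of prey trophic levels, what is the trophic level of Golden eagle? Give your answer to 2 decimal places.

Brown lemming: 1 + 1 = 2
Least weasel: 1 + 2 = 3
Rough-legged hawk: 1 + (0.8×2 + 0.2×3) = 3.2
Golden eagle: 1 + (0.66×3.2 + 0.34×3) = 4.132

4.13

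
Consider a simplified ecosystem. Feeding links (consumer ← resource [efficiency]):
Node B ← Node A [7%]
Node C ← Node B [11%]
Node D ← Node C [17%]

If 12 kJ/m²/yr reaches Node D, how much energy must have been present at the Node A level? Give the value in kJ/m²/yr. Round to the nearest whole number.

9167 kJ/m²/yr

Cumulative transfer efficiency: 0.07 × 0.11 × 0.17 = 0.001309
Node A energy = 12 / 0.001309 = 9167 kJ/m²/yr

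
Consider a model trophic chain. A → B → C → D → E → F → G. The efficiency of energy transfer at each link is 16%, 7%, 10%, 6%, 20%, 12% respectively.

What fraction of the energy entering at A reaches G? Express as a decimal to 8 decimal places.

Product of link efficiencies: 0.16 × 0.07 × 0.1 × 0.06 × 0.2 × 0.12 = 0.0000016128

0.00000161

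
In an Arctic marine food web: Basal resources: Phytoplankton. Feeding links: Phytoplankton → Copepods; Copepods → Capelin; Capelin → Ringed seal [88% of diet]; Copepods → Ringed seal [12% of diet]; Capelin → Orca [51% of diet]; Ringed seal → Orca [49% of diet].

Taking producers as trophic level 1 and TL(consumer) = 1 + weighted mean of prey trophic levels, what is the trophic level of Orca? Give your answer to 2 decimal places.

Copepods: 1 + 1 = 2
Capelin: 1 + 2 = 3
Ringed seal: 1 + (0.88×3 + 0.12×2) = 3.88
Orca: 1 + (0.51×3 + 0.49×3.88) = 4.4312

4.43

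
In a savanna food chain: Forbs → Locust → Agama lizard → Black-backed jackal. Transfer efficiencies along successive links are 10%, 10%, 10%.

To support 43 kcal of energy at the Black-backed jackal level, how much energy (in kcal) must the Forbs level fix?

43000 kcal

Cumulative transfer efficiency: 0.1 × 0.1 × 0.1 = 0.001
Forbs energy = 43 / 0.001 = 43000 kcal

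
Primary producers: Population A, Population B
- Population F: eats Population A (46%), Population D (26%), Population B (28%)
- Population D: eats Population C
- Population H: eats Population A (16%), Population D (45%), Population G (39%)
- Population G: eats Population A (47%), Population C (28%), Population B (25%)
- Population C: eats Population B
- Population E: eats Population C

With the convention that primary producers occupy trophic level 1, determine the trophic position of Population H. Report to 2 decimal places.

Population C: 1 + 1 = 2
Population D: 1 + 2 = 3
Population E: 1 + 2 = 3
Population F: 1 + (0.46×1 + 0.26×3 + 0.28×1) = 2.52
Population G: 1 + (0.47×1 + 0.28×2 + 0.25×1) = 2.28
Population H: 1 + (0.16×1 + 0.45×3 + 0.39×2.28) = 3.3992

3.40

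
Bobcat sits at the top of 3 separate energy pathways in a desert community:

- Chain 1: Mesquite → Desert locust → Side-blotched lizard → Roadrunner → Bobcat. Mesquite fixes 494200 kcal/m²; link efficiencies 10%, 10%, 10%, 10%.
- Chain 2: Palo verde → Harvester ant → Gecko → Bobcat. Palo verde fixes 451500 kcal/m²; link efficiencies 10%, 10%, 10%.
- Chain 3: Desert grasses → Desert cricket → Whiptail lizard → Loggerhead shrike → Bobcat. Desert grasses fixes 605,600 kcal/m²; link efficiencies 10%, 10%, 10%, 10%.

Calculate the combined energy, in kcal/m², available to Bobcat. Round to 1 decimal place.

Chain 1: 494200 × 0.1 × 0.1 × 0.1 × 0.1 = 49.42 kcal/m²
Chain 2: 451500 × 0.1 × 0.1 × 0.1 = 451.5 kcal/m²
Chain 3: 605600 × 0.1 × 0.1 × 0.1 × 0.1 = 60.56 kcal/m²
Total at Bobcat: 49.42 + 451.5 + 60.56 = 561.48 kcal/m²

561.5 kcal/m²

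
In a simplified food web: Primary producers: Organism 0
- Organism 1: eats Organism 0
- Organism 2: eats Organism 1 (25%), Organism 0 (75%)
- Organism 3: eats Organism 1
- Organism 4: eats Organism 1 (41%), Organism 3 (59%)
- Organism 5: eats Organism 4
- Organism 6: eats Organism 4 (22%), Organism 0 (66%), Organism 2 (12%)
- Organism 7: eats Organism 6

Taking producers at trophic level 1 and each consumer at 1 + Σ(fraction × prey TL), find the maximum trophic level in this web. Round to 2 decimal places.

4.59

Organism 1: 1 + 1 = 2
Organism 2: 1 + (0.25×2 + 0.75×1) = 2.25
Organism 3: 1 + 2 = 3
Organism 4: 1 + (0.41×2 + 0.59×3) = 3.59
Organism 5: 1 + 3.59 = 4.59
Organism 6: 1 + (0.22×3.59 + 0.66×1 + 0.12×2.25) = 2.7198
Organism 7: 1 + 2.7198 = 3.7198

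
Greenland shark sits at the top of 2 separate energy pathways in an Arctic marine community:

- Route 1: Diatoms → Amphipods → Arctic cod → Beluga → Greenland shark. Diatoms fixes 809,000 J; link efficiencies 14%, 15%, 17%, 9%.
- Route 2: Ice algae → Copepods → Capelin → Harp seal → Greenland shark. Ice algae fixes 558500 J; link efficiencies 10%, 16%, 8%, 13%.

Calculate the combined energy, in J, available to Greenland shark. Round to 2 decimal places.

352.87 J

Route 1: 809000 × 0.14 × 0.15 × 0.17 × 0.09 = 259.9317 J
Route 2: 558500 × 0.1 × 0.16 × 0.08 × 0.13 = 92.9344 J
Total at Greenland shark: 259.9317 + 92.9344 = 352.8661 J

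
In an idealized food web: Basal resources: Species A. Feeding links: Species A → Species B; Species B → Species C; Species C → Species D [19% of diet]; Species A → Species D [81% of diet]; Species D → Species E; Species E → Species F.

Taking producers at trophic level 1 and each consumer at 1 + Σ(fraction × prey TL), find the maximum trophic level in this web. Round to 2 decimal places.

4.38

Species B: 1 + 1 = 2
Species C: 1 + 2 = 3
Species D: 1 + (0.19×3 + 0.81×1) = 2.38
Species E: 1 + 2.38 = 3.38
Species F: 1 + 3.38 = 4.38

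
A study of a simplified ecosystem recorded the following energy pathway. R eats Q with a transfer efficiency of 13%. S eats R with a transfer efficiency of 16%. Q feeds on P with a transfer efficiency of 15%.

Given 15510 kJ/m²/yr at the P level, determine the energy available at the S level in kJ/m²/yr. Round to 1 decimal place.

Q: 15510 × 0.15 = 2326.5 kJ/m²/yr
R: 2326.5 × 0.13 = 302.445 kJ/m²/yr
S: 302.445 × 0.16 = 48.3912 kJ/m²/yr

48.4 kJ/m²/yr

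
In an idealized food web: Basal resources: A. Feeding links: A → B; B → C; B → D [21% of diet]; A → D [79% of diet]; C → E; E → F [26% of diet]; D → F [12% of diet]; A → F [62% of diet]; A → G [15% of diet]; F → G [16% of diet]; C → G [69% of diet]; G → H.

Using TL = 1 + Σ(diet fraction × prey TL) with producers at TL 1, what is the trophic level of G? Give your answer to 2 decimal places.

B: 1 + 1 = 2
C: 1 + 2 = 3
D: 1 + (0.21×2 + 0.79×1) = 2.21
E: 1 + 3 = 4
F: 1 + (0.26×4 + 0.12×2.21 + 0.62×1) = 2.9252
G: 1 + (0.15×1 + 0.16×2.9252 + 0.69×3) = 3.688032
H: 1 + 3.688032 = 4.688032

3.69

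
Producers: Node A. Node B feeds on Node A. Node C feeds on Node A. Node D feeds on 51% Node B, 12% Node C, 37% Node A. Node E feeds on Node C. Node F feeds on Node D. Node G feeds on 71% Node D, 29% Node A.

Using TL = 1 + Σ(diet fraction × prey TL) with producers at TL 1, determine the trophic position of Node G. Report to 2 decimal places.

Node B: 1 + 1 = 2
Node C: 1 + 1 = 2
Node D: 1 + (0.51×2 + 0.12×2 + 0.37×1) = 2.63
Node E: 1 + 2 = 3
Node F: 1 + 2.63 = 3.63
Node G: 1 + (0.71×2.63 + 0.29×1) = 3.1573

3.16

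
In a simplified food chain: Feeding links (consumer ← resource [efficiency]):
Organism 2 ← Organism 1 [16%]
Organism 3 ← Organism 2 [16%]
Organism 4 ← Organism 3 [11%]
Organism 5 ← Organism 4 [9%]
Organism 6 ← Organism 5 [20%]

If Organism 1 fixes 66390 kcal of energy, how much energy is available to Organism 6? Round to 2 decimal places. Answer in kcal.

Organism 2: 66390 × 0.16 = 10622.4 kcal
Organism 3: 10622.4 × 0.16 = 1699.584 kcal
Organism 4: 1699.584 × 0.11 = 186.95424 kcal
Organism 5: 186.95424 × 0.09 = 16.8258816 kcal
Organism 6: 16.8258816 × 0.2 = 3.36517632 kcal

3.37 kcal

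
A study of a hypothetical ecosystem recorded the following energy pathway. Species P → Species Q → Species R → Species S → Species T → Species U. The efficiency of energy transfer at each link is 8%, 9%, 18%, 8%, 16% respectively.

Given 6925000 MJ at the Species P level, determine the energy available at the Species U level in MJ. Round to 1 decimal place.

114.9 MJ

Species Q: 6925000 × 0.08 = 554000 MJ
Species R: 554000 × 0.09 = 49860 MJ
Species S: 49860 × 0.18 = 8974.8 MJ
Species T: 8974.8 × 0.08 = 717.984 MJ
Species U: 717.984 × 0.16 = 114.87744 MJ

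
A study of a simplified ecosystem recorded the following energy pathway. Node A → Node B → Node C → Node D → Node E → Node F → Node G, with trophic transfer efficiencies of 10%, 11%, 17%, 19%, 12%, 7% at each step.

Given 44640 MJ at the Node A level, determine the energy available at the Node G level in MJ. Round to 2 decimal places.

0.13 MJ

Node B: 44640 × 0.1 = 4464 MJ
Node C: 4464 × 0.11 = 491.04 MJ
Node D: 491.04 × 0.17 = 83.4768 MJ
Node E: 83.4768 × 0.19 = 15.860592 MJ
Node F: 15.860592 × 0.12 = 1.90327104 MJ
Node G: 1.90327104 × 0.07 = 0.1332289728 MJ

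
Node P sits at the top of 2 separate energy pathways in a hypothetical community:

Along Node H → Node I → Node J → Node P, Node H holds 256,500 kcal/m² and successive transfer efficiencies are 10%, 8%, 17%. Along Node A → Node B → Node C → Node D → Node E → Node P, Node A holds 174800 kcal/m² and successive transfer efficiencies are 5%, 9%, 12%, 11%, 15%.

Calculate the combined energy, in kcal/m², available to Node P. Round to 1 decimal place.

350.4 kcal/m²

Via Node H: 256500 × 0.1 × 0.08 × 0.17 = 348.84 kcal/m²
Via Node A: 174800 × 0.05 × 0.09 × 0.12 × 0.11 × 0.15 = 1.557468 kcal/m²
Total at Node P: 348.84 + 1.557468 = 350.397468 kcal/m²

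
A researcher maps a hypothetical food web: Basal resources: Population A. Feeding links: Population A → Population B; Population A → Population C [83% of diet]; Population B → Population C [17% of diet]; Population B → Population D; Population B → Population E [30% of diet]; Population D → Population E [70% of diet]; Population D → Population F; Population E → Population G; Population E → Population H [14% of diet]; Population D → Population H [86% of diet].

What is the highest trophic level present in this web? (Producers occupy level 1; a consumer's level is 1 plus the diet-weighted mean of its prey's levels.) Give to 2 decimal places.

Population B: 1 + 1 = 2
Population C: 1 + (0.83×1 + 0.17×2) = 2.17
Population D: 1 + 2 = 3
Population E: 1 + (0.3×2 + 0.7×3) = 3.7
Population F: 1 + 3 = 4
Population G: 1 + 3.7 = 4.7
Population H: 1 + (0.14×3.7 + 0.86×3) = 4.098

4.70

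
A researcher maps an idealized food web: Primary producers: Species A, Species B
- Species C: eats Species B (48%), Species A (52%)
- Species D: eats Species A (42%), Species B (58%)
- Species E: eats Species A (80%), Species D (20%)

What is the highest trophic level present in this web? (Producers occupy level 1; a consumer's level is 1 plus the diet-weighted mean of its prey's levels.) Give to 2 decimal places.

Species C: 1 + (0.48×1 + 0.52×1) = 2
Species D: 1 + (0.42×1 + 0.58×1) = 2
Species E: 1 + (0.8×1 + 0.2×2) = 2.2

2.20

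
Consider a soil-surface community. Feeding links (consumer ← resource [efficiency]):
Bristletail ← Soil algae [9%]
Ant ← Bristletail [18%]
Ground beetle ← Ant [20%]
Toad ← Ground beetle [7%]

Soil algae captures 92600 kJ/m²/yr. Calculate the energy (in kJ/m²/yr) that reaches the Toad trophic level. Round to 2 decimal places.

21.00 kJ/m²/yr

Bristletail: 92600 × 0.09 = 8334 kJ/m²/yr
Ant: 8334 × 0.18 = 1500.12 kJ/m²/yr
Ground beetle: 1500.12 × 0.2 = 300.024 kJ/m²/yr
Toad: 300.024 × 0.07 = 21.00168 kJ/m²/yr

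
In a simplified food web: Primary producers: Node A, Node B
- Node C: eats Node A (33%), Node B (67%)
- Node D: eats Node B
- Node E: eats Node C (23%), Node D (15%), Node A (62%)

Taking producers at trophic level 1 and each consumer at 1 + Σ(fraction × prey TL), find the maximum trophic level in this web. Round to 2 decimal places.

2.38

Node C: 1 + (0.33×1 + 0.67×1) = 2
Node D: 1 + 1 = 2
Node E: 1 + (0.23×2 + 0.15×2 + 0.62×1) = 2.38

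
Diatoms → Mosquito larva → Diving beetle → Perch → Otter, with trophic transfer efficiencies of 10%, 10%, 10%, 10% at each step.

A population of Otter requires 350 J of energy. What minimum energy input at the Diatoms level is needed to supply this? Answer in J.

3500000 J

Cumulative transfer efficiency: 0.1 × 0.1 × 0.1 × 0.1 = 0.0001
Diatoms energy = 350 / 0.0001 = 3500000 J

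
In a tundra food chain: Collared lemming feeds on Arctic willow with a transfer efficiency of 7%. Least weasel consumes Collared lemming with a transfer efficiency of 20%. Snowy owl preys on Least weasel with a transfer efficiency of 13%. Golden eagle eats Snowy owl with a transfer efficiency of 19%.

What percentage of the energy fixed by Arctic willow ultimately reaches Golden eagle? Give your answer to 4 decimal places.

Product of link efficiencies: 0.07 × 0.2 × 0.13 × 0.19 = 0.0003458
As a percentage: 0.0003458 × 100 = 0.0346%

0.0346%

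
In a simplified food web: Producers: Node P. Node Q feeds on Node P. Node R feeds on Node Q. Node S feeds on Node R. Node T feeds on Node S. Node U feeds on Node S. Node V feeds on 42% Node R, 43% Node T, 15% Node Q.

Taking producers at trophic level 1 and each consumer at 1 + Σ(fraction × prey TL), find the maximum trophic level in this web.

Node Q: 1 + 1 = 2
Node R: 1 + 2 = 3
Node S: 1 + 3 = 4
Node T: 1 + 4 = 5
Node U: 1 + 4 = 5
Node V: 1 + (0.42×3 + 0.43×5 + 0.15×2) = 4.71

5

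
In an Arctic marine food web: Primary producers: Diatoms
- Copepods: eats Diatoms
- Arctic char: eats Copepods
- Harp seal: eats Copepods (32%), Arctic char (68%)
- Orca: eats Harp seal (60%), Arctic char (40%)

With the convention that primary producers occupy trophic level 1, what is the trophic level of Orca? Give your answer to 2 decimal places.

Copepods: 1 + 1 = 2
Arctic char: 1 + 2 = 3
Harp seal: 1 + (0.32×2 + 0.68×3) = 3.68
Orca: 1 + (0.6×3.68 + 0.4×3) = 4.408

4.41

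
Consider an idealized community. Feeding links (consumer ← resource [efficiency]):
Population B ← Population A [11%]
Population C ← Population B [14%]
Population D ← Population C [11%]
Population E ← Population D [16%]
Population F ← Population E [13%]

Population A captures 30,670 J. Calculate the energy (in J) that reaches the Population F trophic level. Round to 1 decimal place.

1.1 J

Population B: 30670 × 0.11 = 3373.7 J
Population C: 3373.7 × 0.14 = 472.318 J
Population D: 472.318 × 0.11 = 51.95498 J
Population E: 51.95498 × 0.16 = 8.3127968 J
Population F: 8.3127968 × 0.13 = 1.080663584 J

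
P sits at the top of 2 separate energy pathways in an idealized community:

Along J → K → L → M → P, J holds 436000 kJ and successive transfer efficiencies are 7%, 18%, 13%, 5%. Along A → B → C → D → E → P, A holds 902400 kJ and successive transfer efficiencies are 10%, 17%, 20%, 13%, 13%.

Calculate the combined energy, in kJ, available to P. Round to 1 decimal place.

Via J: 436000 × 0.07 × 0.18 × 0.13 × 0.05 = 35.7084 kJ
Via A: 902400 × 0.1 × 0.17 × 0.2 × 0.13 × 0.13 = 51.851904 kJ
Total at P: 35.7084 + 51.851904 = 87.560304 kJ

87.6 kJ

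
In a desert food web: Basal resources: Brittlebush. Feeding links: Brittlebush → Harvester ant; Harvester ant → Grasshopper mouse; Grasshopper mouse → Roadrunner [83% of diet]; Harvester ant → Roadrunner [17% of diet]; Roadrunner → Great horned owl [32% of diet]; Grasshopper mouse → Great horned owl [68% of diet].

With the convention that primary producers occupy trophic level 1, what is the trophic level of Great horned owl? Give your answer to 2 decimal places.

4.27

Harvester ant: 1 + 1 = 2
Grasshopper mouse: 1 + 2 = 3
Roadrunner: 1 + (0.83×3 + 0.17×2) = 3.83
Great horned owl: 1 + (0.32×3.83 + 0.68×3) = 4.2656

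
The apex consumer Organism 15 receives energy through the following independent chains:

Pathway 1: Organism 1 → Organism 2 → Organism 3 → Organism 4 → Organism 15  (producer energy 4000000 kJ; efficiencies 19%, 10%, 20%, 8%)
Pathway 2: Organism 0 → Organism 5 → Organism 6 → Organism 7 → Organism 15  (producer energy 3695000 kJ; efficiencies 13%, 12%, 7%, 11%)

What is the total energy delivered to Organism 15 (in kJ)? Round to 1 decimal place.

Pathway 1: 4000000 × 0.19 × 0.1 × 0.2 × 0.08 = 1216 kJ
Pathway 2: 3695000 × 0.13 × 0.12 × 0.07 × 0.11 = 443.8434 kJ
Total at Organism 15: 1216 + 443.8434 = 1659.8434 kJ

1659.8 kJ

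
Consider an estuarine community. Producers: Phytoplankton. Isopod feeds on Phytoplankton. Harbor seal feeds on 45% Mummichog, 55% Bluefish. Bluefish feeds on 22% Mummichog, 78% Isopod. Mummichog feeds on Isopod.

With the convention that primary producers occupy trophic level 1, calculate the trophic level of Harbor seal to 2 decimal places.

Isopod: 1 + 1 = 2
Mummichog: 1 + 2 = 3
Bluefish: 1 + (0.22×3 + 0.78×2) = 3.22
Harbor seal: 1 + (0.45×3 + 0.55×3.22) = 4.121

4.12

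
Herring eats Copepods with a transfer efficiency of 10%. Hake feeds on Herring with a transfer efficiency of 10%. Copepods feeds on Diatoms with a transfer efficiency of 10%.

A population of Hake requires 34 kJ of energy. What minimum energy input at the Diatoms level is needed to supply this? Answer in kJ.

Cumulative transfer efficiency: 0.1 × 0.1 × 0.1 = 0.001
Diatoms energy = 34 / 0.001 = 34000 kJ

34000 kJ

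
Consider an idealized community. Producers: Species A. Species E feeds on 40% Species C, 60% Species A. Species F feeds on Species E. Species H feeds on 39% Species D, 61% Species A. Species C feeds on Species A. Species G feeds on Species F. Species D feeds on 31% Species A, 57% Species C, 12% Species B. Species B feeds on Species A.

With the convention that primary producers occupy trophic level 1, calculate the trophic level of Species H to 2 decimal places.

Species B: 1 + 1 = 2
Species C: 1 + 1 = 2
Species D: 1 + (0.31×1 + 0.57×2 + 0.12×2) = 2.69
Species E: 1 + (0.4×2 + 0.6×1) = 2.4
Species F: 1 + 2.4 = 3.4
Species G: 1 + 3.4 = 4.4
Species H: 1 + (0.39×2.69 + 0.61×1) = 2.6591

2.66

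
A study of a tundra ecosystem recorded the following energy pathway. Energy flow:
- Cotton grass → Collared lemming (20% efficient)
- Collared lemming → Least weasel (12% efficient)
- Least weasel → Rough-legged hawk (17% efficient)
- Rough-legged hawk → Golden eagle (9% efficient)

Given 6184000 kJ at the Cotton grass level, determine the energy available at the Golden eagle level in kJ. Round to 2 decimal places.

2270.76 kJ

Collared lemming: 6184000 × 0.2 = 1236800 kJ
Least weasel: 1236800 × 0.12 = 148416 kJ
Rough-legged hawk: 148416 × 0.17 = 25230.72 kJ
Golden eagle: 25230.72 × 0.09 = 2270.7648 kJ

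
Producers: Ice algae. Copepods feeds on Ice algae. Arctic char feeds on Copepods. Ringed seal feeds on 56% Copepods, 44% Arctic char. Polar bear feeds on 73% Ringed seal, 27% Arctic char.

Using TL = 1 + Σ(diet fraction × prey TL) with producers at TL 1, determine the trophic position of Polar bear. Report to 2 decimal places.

4.32

Copepods: 1 + 1 = 2
Arctic char: 1 + 2 = 3
Ringed seal: 1 + (0.56×2 + 0.44×3) = 3.44
Polar bear: 1 + (0.73×3.44 + 0.27×3) = 4.3212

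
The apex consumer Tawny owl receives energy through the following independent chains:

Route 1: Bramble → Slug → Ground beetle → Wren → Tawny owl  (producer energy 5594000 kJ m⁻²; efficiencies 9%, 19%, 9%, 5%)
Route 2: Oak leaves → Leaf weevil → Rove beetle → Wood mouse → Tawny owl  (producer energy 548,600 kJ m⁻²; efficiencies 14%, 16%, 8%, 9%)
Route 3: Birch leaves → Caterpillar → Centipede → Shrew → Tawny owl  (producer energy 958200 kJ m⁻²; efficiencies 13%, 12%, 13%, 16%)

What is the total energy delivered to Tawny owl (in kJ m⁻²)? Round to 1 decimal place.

829.9 kJ m⁻²

Route 1: 5594000 × 0.09 × 0.19 × 0.09 × 0.05 = 430.4583 kJ m⁻²
Route 2: 548600 × 0.14 × 0.16 × 0.08 × 0.09 = 88.478208 kJ m⁻²
Route 3: 958200 × 0.13 × 0.12 × 0.13 × 0.16 = 310.916736 kJ m⁻²
Total at Tawny owl: 430.4583 + 88.478208 + 310.916736 = 829.853244 kJ m⁻²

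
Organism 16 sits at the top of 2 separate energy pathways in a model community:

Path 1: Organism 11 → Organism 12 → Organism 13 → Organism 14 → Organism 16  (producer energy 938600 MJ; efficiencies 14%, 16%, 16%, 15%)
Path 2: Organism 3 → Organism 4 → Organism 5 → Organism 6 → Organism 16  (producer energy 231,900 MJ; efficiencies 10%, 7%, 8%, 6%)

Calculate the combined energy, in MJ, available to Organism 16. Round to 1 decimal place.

Path 1: 938600 × 0.14 × 0.16 × 0.16 × 0.15 = 504.59136 MJ
Path 2: 231900 × 0.1 × 0.07 × 0.08 × 0.06 = 7.79184 MJ
Total at Organism 16: 504.59136 + 7.79184 = 512.3832 MJ

512.4 MJ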